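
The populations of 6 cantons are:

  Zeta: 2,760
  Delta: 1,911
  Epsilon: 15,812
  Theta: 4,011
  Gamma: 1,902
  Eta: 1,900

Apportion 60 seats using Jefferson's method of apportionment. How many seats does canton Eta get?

Standard divisor 28296/60 ≈ 471.6; standard quotas: Zeta 5.852, Delta 4.052, Epsilon 33.528, Theta 8.505, Gamma 4.033, Eta 4.029.
Rounding down gives 5, 4, 33, 8, 4, 4 = 58 seats, so the divisor must be adjusted.
With modified divisor 456: modified quotas Zeta 6.053, Delta 4.191, Epsilon 34.675, Theta 8.796, Gamma 4.171, Eta 4.167.
Rounding down: Zeta 6, Delta 4, Epsilon 34, Theta 8, Gamma 4, Eta 4 (total 60).
Eta receives 4.

4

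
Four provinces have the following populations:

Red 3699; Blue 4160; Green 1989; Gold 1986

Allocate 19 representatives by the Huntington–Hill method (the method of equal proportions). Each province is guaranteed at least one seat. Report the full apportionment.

With divisor 608: modified quotas Red 6.084, Blue 6.842, Green 3.271, Gold 3.266.
Geometric-mean thresholds: Red √(6·7)=6.481, Blue √(6·7)=6.481, Green √(3·4)=3.464, Gold √(3·4)=3.464.
Each quota rounded against its threshold gives Red 6, Blue 7, Green 3, Gold 3 (total 19).

Red: 6; Blue: 7; Green: 3; Gold: 3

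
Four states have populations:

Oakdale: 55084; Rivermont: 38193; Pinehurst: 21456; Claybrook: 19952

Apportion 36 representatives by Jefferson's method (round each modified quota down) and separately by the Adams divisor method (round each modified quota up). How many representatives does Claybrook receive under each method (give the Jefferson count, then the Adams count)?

Jefferson: Oakdale 15, Rivermont 10, Pinehurst 6, Claybrook 5.
Adams: Oakdale 14, Rivermont 10, Pinehurst 6, Claybrook 6.
Claybrook gets 5 under Jefferson and 6 under Adams.

5 and 6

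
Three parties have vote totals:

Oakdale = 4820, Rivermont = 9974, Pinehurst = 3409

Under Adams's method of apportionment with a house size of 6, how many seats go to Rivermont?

3

Standard divisor 18203/6 ≈ 3033.833; standard quotas: Oakdale 1.589, Rivermont 3.288, Pinehurst 1.124.
Rounding up gives 2, 4, 2 = 8 seats, so the divisor must be adjusted.
With modified divisor 4100: modified quotas Oakdale 1.176, Rivermont 2.433, Pinehurst 0.831.
Rounding up: Oakdale 2, Rivermont 3, Pinehurst 1 (total 6).
Rivermont receives 3.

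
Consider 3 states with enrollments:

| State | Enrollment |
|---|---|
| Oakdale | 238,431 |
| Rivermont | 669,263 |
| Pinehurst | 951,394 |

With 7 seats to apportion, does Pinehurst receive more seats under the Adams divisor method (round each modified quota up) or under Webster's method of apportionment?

Adams: Oakdale 1, Rivermont 3, Pinehurst 3.
Webster: Oakdale 1, Rivermont 2, Pinehurst 4.
Pinehurst gets 3 under Adams and 4 under Webster.

Webster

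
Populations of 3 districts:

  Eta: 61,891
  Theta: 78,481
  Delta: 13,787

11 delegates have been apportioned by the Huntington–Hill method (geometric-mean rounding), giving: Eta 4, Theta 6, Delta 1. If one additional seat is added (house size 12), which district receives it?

Eta

Priority for the next seat is population ÷ (√(s·(s+1))).
Priorities: Eta 13839.248, Theta 12109.881, Delta 9748.881.
Highest priority: Eta.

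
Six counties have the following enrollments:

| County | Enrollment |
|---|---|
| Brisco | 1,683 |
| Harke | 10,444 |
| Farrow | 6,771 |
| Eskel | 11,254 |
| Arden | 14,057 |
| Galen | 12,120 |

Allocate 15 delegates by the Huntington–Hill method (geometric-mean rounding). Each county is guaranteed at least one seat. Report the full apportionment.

With divisor 4161: modified quotas Brisco 0.404, Harke 2.510, Farrow 1.627, Eskel 2.705, Arden 3.378, Galen 2.913.
Geometric-mean thresholds: Brisco (min 1), Harke √(2·3)=2.449, Farrow √(1·2)=1.414, Eskel √(2·3)=2.449, Arden √(3·4)=3.464, Galen √(2·3)=2.449.
Each quota rounded against its threshold gives Brisco 1, Harke 3, Farrow 2, Eskel 3, Arden 3, Galen 3 (total 15).

Brisco 1, Harke 3, Farrow 2, Eskel 3, Arden 3, Galen 3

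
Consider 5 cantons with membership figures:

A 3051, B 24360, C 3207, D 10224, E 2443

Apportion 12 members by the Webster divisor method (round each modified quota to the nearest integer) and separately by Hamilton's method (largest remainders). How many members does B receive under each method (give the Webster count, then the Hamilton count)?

Webster: A 1, B 6, C 1, D 3, E 1.
Hamilton: A 1, B 7, C 1, D 3, E 0.
B gets 6 under Webster and 7 under Hamilton.

6 and 7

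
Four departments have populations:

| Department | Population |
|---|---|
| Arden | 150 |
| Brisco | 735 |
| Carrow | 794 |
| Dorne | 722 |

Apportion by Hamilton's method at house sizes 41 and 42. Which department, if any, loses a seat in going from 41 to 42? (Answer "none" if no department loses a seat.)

At 41 seats: Arden 3, Brisco 12, Carrow 14, Dorne 12.
At 42 seats: Arden 2, Brisco 13, Carrow 14, Dorne 13.
Arden drops from 3 to 2.

Arden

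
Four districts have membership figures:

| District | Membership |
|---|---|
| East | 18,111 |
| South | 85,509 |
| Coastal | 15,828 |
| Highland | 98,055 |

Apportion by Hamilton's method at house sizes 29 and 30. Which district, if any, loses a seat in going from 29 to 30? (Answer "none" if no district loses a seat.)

At 29 seats: East 3, South 11, Coastal 2, Highland 13.
At 30 seats: East 2, South 12, Coastal 2, Highland 14.
East drops from 3 to 2.

East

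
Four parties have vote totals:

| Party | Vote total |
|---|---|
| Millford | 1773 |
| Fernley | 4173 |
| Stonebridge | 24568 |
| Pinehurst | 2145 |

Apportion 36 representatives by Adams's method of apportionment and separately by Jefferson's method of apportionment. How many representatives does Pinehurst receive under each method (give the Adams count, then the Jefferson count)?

Adams: Millford 2, Fernley 5, Stonebridge 26, Pinehurst 3.
Jefferson: Millford 2, Fernley 4, Stonebridge 28, Pinehurst 2.
Pinehurst gets 3 under Adams and 2 under Jefferson.

3 and 2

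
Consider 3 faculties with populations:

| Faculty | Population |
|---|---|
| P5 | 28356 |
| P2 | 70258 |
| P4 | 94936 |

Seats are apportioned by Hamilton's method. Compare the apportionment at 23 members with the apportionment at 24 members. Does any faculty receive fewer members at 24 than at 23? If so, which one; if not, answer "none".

P5

At 23 seats: P5 4, P2 8, P4 11.
At 24 seats: P5 3, P2 9, P4 12.
P5 drops from 4 to 3.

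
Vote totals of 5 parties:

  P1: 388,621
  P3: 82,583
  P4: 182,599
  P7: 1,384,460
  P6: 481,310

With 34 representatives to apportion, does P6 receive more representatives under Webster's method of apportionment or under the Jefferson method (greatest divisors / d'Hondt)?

Webster: P1 5, P3 1, P4 2, P7 19, P6 7.
Jefferson: P1 5, P3 1, P4 2, P7 20, P6 6.
P6 gets 7 under Webster and 6 under Jefferson.

Webster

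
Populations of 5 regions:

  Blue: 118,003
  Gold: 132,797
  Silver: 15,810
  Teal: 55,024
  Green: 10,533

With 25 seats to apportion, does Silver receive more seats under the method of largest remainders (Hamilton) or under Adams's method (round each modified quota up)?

Hamilton: Blue 9, Gold 10, Silver 1, Teal 4, Green 1.
Adams: Blue 8, Gold 10, Silver 2, Teal 4, Green 1.
Silver gets 1 under Hamilton and 2 under Adams.

Adams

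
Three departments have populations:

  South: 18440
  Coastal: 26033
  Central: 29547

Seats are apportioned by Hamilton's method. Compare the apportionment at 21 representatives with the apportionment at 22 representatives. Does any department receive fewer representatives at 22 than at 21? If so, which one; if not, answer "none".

none

At 21 seats: South 5, Coastal 8, Central 8.
At 22 seats: South 5, Coastal 8, Central 9.
No department's allocation decreased.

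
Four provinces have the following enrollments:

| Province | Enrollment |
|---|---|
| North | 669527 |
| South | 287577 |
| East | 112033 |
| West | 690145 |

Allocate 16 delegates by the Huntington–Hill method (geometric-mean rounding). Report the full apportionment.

With divisor 111947: modified quotas North 5.981, South 2.569, East 1.001, West 6.165.
Geometric-mean thresholds: North √(5·6)=5.477, South √(2·3)=2.449, East √(1·2)=1.414, West √(6·7)=6.481.
Each quota rounded against its threshold gives North 6, South 3, East 1, West 6 (total 16).

North=6; South=3; East=1; West=6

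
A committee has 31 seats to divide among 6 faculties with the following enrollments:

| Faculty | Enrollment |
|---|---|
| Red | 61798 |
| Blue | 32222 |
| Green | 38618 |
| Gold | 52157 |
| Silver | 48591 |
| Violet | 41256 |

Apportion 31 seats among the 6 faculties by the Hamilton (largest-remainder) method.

Standard divisor: 274642 ÷ 31 ≈ 8859.419.
Standard quotas: Red 6.9754, Blue 3.6370, Green 4.3590, Gold 5.8872, Silver 5.4847, Violet 4.6567.
Lower quotas: Red 6, Blue 3, Green 4, Gold 5, Silver 5, Violet 4 (sum 27, leaving 4 seats).
Remainders in descending order: Red 0.9754, Gold 0.8872, Violet 0.6567, Blue 0.6370, Silver 0.4847, Green 0.3590.
Largest remainders: Red, Gold, Violet, Blue receive the extra seats.

Red 7, Blue 4, Green 4, Gold 6, Silver 5, Violet 5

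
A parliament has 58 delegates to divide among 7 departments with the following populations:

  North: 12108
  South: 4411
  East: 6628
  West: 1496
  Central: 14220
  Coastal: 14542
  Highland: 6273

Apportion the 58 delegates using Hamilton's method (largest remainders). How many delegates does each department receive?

North=12, South=4, East=6, West=2, Central=14, Coastal=14, Highland=6

The standard divisor is 59678/58 ≈ 1028.931.
Standard quotas: North 11.7676, South 4.2870, East 6.4416, West 1.4539, Central 13.8202, Coastal 14.1331, Highland 6.0966.
Lower quotas: North 11, South 4, East 6, West 1, Central 13, Coastal 14, Highland 6 (sum 55, leaving 3 seats).
Remainders in descending order: Central 0.8202, North 0.7676, West 0.4539, East 0.4416, South 0.2870, Coastal 0.1331, Highland 0.0966.
Largest remainders: Central, North, West receive the extra seats.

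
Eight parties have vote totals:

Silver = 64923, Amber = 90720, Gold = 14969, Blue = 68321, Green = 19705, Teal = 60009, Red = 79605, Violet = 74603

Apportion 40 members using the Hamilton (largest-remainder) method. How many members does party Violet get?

The standard divisor is 472855/40 ≈ 11821.375.
Standard quotas: Silver 5.4920, Amber 7.6742, Gold 1.2663, Blue 5.7794, Green 1.6669, Teal 5.0763, Red 6.7340, Violet 6.3109.
Lower quotas: Silver 5, Amber 7, Gold 1, Blue 5, Green 1, Teal 5, Red 6, Violet 6 (sum 36, leaving 4 seats).
Remainders in descending order: Blue 0.7794, Red 0.7340, Amber 0.6742, Green 0.6669, Silver 0.4920, Violet 0.3109, Gold 0.2663, Teal 0.0763.
Largest remainders: Blue, Red, Amber, Green receive the extra seats.
Violet receives 6.

6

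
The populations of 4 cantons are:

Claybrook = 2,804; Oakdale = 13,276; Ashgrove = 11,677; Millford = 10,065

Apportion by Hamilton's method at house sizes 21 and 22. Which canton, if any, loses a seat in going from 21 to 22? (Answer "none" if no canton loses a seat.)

Claybrook

At 21 seats: Claybrook 2, Oakdale 7, Ashgrove 6, Millford 6.
At 22 seats: Claybrook 1, Oakdale 8, Ashgrove 7, Millford 6.
Claybrook drops from 2 to 1.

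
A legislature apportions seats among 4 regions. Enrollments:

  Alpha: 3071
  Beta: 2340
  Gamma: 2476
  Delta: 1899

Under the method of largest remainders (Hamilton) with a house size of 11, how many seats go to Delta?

Standard divisor: 9786 ÷ 11 ≈ 889.636.
Standard quotas: Alpha 3.452, Beta 2.630, Gamma 2.783, Delta 2.135.
Lower quotas: Alpha 3, Beta 2, Gamma 2, Delta 2 (sum 9, leaving 2 seats).
Remainders in descending order: Gamma 0.783, Beta 0.630, Alpha 0.452, Delta 0.135.
The surplus seats go to Gamma, Beta.
Delta receives 2.

2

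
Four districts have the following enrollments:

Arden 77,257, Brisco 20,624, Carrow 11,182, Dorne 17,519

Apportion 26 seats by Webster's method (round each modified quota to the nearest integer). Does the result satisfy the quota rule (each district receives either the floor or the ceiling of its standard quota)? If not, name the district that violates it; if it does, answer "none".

Standard quotas: Arden 15.869, Brisco 4.236, Carrow 2.297, Dorne 3.598.
Webster allocation: Arden 16, Brisco 4, Carrow 2, Dorne 4.
Every allocation lies between the lower and upper quota.

none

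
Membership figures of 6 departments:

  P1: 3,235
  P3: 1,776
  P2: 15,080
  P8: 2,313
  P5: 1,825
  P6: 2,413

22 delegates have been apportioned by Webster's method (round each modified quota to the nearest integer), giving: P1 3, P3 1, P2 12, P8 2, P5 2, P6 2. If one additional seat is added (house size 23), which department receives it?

P2

Priority for the next seat is population ÷ (current seats + 0.5).
Priorities: P1 924.286, P3 1184.000, P2 1206.400, P8 925.200, P5 730.000, P6 965.200.
Highest priority: P2.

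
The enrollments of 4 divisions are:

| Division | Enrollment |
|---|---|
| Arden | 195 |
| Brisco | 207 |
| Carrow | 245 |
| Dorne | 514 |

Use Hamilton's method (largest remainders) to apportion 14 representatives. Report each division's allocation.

Arden: 2, Brisco: 3, Carrow: 3, Dorne: 6

Standard divisor: 1161 ÷ 14 ≈ 82.929.
Standard quotas: Arden 2.351, Brisco 2.496, Carrow 2.954, Dorne 6.198.
Lower quotas: Arden 2, Brisco 2, Carrow 2, Dorne 6 (sum 12, leaving 2 seats).
Remainders in descending order: Carrow 0.954, Brisco 0.496, Arden 0.351, Dorne 0.198.
Largest remainders: Carrow, Brisco receive the extra seats.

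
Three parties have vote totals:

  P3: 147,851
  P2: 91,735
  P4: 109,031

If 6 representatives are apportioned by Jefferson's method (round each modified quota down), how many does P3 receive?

3

Standard divisor 348617/6 ≈ 58102.833; standard quotas: P3 2.545, P2 1.579, P4 1.877.
Rounding down gives 2, 1, 1 = 4 seats, so the divisor must be adjusted.
With modified divisor 47600: modified quotas P3 3.106, P2 1.927, P4 2.291.
Rounding down: P3 3, P2 1, P4 2 (total 6).
P3 receives 3.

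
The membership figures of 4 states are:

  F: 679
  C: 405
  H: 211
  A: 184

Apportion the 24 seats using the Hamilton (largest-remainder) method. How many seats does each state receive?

F: 11, C: 7, H: 3, A: 3

Total 1479; standard divisor 1479/24 ≈ 61.625.
Standard quotas: F 11.018, C 6.572, H 3.424, A 2.986.
Lower quotas: F 11, C 6, H 3, A 2 (sum 22, leaving 2 seats).
Remainders in descending order: A 0.986, C 0.572, H 0.424, F 0.018.
Largest remainders: A, C receive the extra seats.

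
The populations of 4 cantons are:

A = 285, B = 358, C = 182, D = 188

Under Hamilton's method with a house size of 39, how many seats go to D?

7

The standard divisor is 1013/39 ≈ 25.974.
Standard quotas: A 10.972, B 13.783, C 7.007, D 7.238.
Lower quotas: A 10, B 13, C 7, D 7 (sum 37, leaving 2 seats).
Remainders in descending order: A 0.972, B 0.783, D 0.238, C 0.007.
The surplus seats go to A, B.
D receives 7.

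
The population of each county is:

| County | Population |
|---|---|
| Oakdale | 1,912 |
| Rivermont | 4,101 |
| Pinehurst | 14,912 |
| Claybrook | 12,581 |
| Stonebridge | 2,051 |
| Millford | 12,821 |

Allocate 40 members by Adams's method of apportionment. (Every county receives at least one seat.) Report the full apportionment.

Oakdale=2; Rivermont=4; Pinehurst=12; Claybrook=10; Stonebridge=2; Millford=10

Standard divisor 48378/40 ≈ 1209.45; standard quotas: Oakdale 1.581, Rivermont 3.391, Pinehurst 12.330, Claybrook 10.402, Stonebridge 1.696, Millford 10.601.
Rounding up gives 2, 4, 13, 11, 2, 11 = 43 seats, so the divisor must be adjusted.
With modified divisor 1300: modified quotas Oakdale 1.471, Rivermont 3.155, Pinehurst 11.471, Claybrook 9.678, Stonebridge 1.578, Millford 9.862.
Rounding up: Oakdale 2, Rivermont 4, Pinehurst 12, Claybrook 10, Stonebridge 2, Millford 10 (total 40).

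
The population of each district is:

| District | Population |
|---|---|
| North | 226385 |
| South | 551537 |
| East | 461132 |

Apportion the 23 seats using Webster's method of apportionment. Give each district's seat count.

Standard divisor 1239054/23 ≈ 53871.913; standard quotas: North 4.202, South 10.238, East 8.560.
Rounding to the nearest integer gives North 4, South 10, East 9 — total 23, matching the house size, so no adjustment is needed.

North 4, South 10, East 9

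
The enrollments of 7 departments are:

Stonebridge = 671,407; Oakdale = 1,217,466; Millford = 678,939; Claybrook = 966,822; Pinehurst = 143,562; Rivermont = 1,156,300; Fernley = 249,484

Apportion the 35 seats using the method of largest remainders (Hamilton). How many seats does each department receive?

Stonebridge 4, Oakdale 8, Millford 5, Claybrook 7, Pinehurst 1, Rivermont 8, Fernley 2

Standard divisor: 5083980 ÷ 35 ≈ 145256.571.
Standard quotas: Stonebridge 4.6222, Oakdale 8.3815, Millford 4.6741, Claybrook 6.6560, Pinehurst 0.9883, Rivermont 7.9604, Fernley 1.7175.
Lower quotas: Stonebridge 4, Oakdale 8, Millford 4, Claybrook 6, Pinehurst 0, Rivermont 7, Fernley 1 (sum 30, leaving 5 seats).
Remainders in descending order: Pinehurst 0.9883, Rivermont 0.9604, Fernley 0.7175, Millford 0.6741, Claybrook 0.6560, Stonebridge 0.6222, Oakdale 0.3815.
The surplus seats go to Pinehurst, Rivermont, Fernley, Millford, Claybrook.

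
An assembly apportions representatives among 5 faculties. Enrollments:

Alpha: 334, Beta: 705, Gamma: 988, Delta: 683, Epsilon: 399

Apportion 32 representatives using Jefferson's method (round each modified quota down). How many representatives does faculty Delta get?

Standard divisor 3109/32 ≈ 97.156; standard quotas: Alpha 3.438, Beta 7.256, Gamma 10.169, Delta 7.030, Epsilon 4.107.
Rounding down gives 3, 7, 10, 7, 4 = 31 seats, so the divisor must be adjusted.
With modified divisor 89: modified quotas Alpha 3.753, Beta 7.921, Gamma 11.101, Delta 7.674, Epsilon 4.483.
Rounding down: Alpha 3, Beta 7, Gamma 11, Delta 7, Epsilon 4 (total 32).
Delta receives 7.

7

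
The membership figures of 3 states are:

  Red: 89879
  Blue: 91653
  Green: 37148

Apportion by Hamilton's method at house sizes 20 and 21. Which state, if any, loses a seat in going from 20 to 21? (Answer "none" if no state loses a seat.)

At 20 seats: Red 8, Blue 8, Green 4.
At 21 seats: Red 9, Blue 9, Green 3.
Green drops from 4 to 3.

Green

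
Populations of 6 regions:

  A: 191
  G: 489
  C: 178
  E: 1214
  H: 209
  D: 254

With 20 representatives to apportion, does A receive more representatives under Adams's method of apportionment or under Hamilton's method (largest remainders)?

Adams: A 2, G 4, C 2, E 8, H 2, D 2.
Hamilton: A 1, G 4, C 1, E 10, H 2, D 2.
A gets 2 under Adams and 1 under Hamilton.

Adams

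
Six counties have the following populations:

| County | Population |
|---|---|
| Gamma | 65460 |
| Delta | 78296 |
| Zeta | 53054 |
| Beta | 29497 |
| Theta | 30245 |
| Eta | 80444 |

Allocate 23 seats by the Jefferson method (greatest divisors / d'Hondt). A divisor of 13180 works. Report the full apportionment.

With modified divisor 13180: modified quotas Gamma 4.967, Delta 5.941, Zeta 4.025, Beta 2.238, Theta 2.295, Eta 6.103.
Rounding down: Gamma 4, Delta 5, Zeta 4, Beta 2, Theta 2, Eta 6 (total 23).

Gamma 4, Delta 5, Zeta 4, Beta 2, Theta 2, Eta 6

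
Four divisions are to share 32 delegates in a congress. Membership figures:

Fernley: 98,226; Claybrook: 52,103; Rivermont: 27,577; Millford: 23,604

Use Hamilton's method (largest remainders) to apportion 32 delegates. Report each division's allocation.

Fernley=16, Claybrook=8, Rivermont=4, Millford=4

Total 201510; standard divisor 201510/32 ≈ 6297.188.
Standard quotas: Fernley 15.5984, Claybrook 8.2740, Rivermont 4.3793, Millford 3.7483.
Lower quotas: Fernley 15, Claybrook 8, Rivermont 4, Millford 3 (sum 30, leaving 2 seats).
Remainders in descending order: Millford 0.7483, Fernley 0.5984, Rivermont 0.3793, Claybrook 0.2740.
Largest remainders: Millford, Fernley receive the extra seats.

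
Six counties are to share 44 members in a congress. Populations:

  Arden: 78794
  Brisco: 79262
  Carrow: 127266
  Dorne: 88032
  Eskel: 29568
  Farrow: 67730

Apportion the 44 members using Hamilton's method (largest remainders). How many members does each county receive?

Total 470652; standard divisor 470652/44 ≈ 10696.636.
Standard quotas: Arden 7.3662, Brisco 7.4100, Carrow 11.8978, Dorne 8.2299, Eskel 2.7642, Farrow 6.3319.
Lower quotas: Arden 7, Brisco 7, Carrow 11, Dorne 8, Eskel 2, Farrow 6 (sum 41, leaving 3 seats).
Remainders in descending order: Carrow 0.8978, Eskel 0.7642, Brisco 0.4100, Arden 0.3662, Farrow 0.3319, Dorne 0.2299.
Largest remainders: Carrow, Eskel, Brisco receive the extra seats.

Arden=7, Brisco=8, Carrow=12, Dorne=8, Eskel=3, Farrow=6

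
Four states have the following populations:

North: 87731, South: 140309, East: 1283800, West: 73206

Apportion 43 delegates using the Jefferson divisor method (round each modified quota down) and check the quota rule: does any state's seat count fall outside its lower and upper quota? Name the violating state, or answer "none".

East

Standard quotas: North 2.380, South 3.806, East 34.828, West 1.986.
Jefferson allocation: North 2, South 3, East 36, West 2.
East has quota 34.828 (lower 34, upper 35) but receives 36 — outside the quota interval.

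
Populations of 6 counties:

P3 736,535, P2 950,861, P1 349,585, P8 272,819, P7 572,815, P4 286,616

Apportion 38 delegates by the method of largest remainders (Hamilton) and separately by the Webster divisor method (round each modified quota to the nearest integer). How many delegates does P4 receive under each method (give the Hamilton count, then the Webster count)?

Hamilton: P3 9, P2 11, P1 4, P8 3, P7 7, P4 4.
Webster: P3 9, P2 12, P1 4, P8 3, P7 7, P4 3.
P4 gets 4 under Hamilton and 3 under Webster.

4 and 3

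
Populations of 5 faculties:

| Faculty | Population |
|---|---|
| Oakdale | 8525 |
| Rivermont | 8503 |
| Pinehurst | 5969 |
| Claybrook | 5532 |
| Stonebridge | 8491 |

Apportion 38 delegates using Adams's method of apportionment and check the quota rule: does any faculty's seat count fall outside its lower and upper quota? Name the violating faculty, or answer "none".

Standard quotas: Oakdale 8.751, Rivermont 8.728, Pinehurst 6.127, Claybrook 5.678, Stonebridge 8.716.
Adams allocation: Oakdale 9, Rivermont 9, Pinehurst 6, Claybrook 6, Stonebridge 8.
Every allocation lies between the lower and upper quota.

none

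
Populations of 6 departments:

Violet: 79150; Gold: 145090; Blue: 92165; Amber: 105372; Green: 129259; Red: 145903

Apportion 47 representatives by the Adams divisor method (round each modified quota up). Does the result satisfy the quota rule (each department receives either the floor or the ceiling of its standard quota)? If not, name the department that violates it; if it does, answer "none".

Standard quotas: Violet 5.338, Gold 9.785, Blue 6.215, Amber 7.106, Green 8.717, Red 9.839.
Adams allocation: Violet 5, Gold 10, Blue 6, Amber 7, Green 9, Red 10.
Every allocation lies between the lower and upper quota.

none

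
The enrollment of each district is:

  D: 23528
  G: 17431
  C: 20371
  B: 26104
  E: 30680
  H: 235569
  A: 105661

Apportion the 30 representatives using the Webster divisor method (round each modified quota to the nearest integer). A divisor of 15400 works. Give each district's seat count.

D 2, G 1, C 1, B 2, E 2, H 15, A 7

With modified divisor 15400: modified quotas D 1.528, G 1.132, C 1.323, B 1.695, E 1.992, H 15.297, A 6.861.
Rounding to the nearest integer: D 2, G 1, C 1, B 2, E 2, H 15, A 7 (total 30).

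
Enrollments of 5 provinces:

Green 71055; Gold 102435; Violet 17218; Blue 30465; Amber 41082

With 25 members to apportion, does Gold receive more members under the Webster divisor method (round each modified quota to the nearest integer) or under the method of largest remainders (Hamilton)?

Webster: Green 7, Gold 9, Violet 2, Blue 3, Amber 4.
Hamilton: Green 7, Gold 10, Violet 1, Blue 3, Amber 4.
Gold gets 9 under Webster and 10 under Hamilton.

Hamilton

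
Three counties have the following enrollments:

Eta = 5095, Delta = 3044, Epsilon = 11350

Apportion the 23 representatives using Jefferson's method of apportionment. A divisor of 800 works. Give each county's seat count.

With modified divisor 800: modified quotas Eta 6.369, Delta 3.805, Epsilon 14.188.
Rounding down: Eta 6, Delta 3, Epsilon 14 (total 23).

Eta: 6, Delta: 3, Epsilon: 14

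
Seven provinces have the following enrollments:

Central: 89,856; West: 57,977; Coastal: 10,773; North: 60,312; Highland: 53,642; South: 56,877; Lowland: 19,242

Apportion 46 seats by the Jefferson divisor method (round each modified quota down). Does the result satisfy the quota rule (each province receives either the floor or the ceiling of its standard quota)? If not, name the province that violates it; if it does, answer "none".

none

Standard quotas: Central 11.854, West 7.649, Coastal 1.421, North 7.957, Highland 7.077, South 7.504, Lowland 2.539.
Jefferson allocation: Central 12, West 8, Coastal 1, North 8, Highland 7, South 8, Lowland 2.
Every allocation lies between the lower and upper quota.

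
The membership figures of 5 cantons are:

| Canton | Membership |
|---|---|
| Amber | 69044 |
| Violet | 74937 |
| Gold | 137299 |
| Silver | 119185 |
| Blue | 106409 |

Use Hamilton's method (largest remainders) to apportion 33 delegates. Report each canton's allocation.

Standard divisor: 506874 ÷ 33 ≈ 15359.818.
Standard quotas: Amber 4.4951, Violet 4.8788, Gold 8.9388, Silver 7.7595, Blue 6.9278.
Lower quotas: Amber 4, Violet 4, Gold 8, Silver 7, Blue 6 (sum 29, leaving 4 seats).
Remainders in descending order: Gold 0.9388, Blue 0.9278, Violet 0.8788, Silver 0.7595, Amber 0.4951.
Largest remainders: Gold, Blue, Violet, Silver receive the extra seats.

Amber 4, Violet 5, Gold 9, Silver 8, Blue 7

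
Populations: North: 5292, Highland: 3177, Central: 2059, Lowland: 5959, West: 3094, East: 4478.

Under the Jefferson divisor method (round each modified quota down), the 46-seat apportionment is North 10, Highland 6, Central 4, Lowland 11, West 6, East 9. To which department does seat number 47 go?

Lowland

Priority for the next seat is population ÷ (current seats + 1).
Priorities: North 481.091, Highland 453.857, Central 411.800, Lowland 496.583, West 442.000, East 447.800.
Highest priority: Lowland.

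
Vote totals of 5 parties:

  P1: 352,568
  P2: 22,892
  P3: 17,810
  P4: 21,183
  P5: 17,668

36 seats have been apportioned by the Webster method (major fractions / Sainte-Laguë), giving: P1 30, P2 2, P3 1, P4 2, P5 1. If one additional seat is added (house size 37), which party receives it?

Priority for the next seat is population ÷ (current seats + 0.5).
Priorities: P1 11559.607, P2 9156.800, P3 11873.333, P4 8473.200, P5 11778.667.
Highest priority: P3.

P3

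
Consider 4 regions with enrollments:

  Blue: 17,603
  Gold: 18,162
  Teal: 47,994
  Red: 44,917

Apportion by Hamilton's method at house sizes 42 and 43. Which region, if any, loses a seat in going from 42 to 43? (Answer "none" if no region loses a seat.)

none

At 42 seats: Blue 6, Gold 6, Teal 16, Red 14.
At 43 seats: Blue 6, Gold 6, Teal 16, Red 15.
No region's allocation decreased.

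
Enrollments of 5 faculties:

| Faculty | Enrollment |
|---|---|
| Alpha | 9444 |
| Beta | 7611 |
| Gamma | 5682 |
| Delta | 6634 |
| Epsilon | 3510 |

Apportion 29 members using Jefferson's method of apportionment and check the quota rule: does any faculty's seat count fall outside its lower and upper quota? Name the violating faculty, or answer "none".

Standard quotas: Alpha 8.329, Beta 6.713, Gamma 5.011, Delta 5.851, Epsilon 3.096.
Jefferson allocation: Alpha 8, Beta 7, Gamma 5, Delta 6, Epsilon 3.
Every allocation lies between the lower and upper quota.

none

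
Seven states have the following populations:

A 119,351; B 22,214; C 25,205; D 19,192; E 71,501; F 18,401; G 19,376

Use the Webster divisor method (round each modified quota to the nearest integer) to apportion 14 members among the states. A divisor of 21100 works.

A: 6, B: 1, C: 1, D: 1, E: 3, F: 1, G: 1

With modified divisor 21100: modified quotas A 5.656, B 1.053, C 1.195, D 0.910, E 3.389, F 0.872, G 0.918.
Rounding to the nearest integer: A 6, B 1, C 1, D 1, E 3, F 1, G 1 (total 14).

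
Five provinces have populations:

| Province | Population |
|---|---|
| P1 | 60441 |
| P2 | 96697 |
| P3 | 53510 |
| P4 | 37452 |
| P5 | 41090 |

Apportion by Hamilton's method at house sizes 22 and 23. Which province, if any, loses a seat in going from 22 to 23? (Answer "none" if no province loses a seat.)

At 22 seats: P1 5, P2 7, P3 4, P4 3, P5 3.
At 23 seats: P1 5, P2 8, P3 4, P4 3, P5 3.
No province's allocation decreased.

none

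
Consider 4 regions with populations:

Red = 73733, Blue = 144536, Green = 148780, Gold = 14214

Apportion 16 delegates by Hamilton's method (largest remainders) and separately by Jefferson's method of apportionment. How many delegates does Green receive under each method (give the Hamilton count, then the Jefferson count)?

Hamilton: Red 3, Blue 6, Green 6, Gold 1.
Jefferson: Red 3, Blue 6, Green 7, Gold 0.
Green gets 6 under Hamilton and 7 under Jefferson.

6 and 7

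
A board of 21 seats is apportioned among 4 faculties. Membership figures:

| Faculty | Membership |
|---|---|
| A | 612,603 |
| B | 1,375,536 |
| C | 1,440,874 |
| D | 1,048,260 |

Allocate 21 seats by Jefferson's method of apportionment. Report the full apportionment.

Standard divisor 4477273/21 ≈ 213203.476; standard quotas: A 2.873, B 6.452, C 6.758, D 4.917.
Rounding down gives 2, 6, 6, 4 = 18 seats, so the divisor must be adjusted.
With modified divisor 200400: modified quotas A 3.057, B 6.864, C 7.190, D 5.231.
Rounding down: A 3, B 6, C 7, D 5 (total 21).

A 3, B 6, C 7, D 5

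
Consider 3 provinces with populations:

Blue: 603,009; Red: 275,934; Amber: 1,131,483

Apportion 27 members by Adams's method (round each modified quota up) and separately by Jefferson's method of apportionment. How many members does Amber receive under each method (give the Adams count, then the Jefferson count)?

15 and 16

Adams: Blue 8, Red 4, Amber 15.
Jefferson: Blue 8, Red 3, Amber 16.
Amber gets 15 under Adams and 16 under Jefferson.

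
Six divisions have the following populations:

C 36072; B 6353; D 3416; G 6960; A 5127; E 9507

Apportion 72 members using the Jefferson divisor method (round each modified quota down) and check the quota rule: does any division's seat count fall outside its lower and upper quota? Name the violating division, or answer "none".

C

Standard quotas: C 38.514, B 6.783, D 3.647, G 7.431, A 5.474, E 10.151.
Jefferson allocation: C 40, B 7, D 3, G 7, A 5, E 10.
C has quota 38.514 (lower 38, upper 39) but receives 40 — outside the quota interval.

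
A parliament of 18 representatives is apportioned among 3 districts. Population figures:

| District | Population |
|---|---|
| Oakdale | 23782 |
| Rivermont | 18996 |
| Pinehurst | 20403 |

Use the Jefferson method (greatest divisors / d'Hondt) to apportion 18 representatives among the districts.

Oakdale=7, Rivermont=5, Pinehurst=6

Standard divisor 63181/18 ≈ 3510.056; standard quotas: Oakdale 6.775, Rivermont 5.412, Pinehurst 5.813.
Rounding down gives 6, 5, 5 = 16 seats, so the divisor must be adjusted.
With modified divisor 3300: modified quotas Oakdale 7.207, Rivermont 5.756, Pinehurst 6.183.
Rounding down: Oakdale 7, Rivermont 5, Pinehurst 6 (total 18).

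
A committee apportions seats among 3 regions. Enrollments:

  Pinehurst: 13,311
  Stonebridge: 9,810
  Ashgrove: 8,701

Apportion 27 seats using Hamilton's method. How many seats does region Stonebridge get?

Standard divisor: 31822 ÷ 27 ≈ 1178.593.
Standard quotas: Pinehurst 11.2940, Stonebridge 8.3235, Ashgrove 7.3825.
Lower quotas: Pinehurst 11, Stonebridge 8, Ashgrove 7 (sum 26, leaving 1 seat).
Remainders in descending order: Ashgrove 0.3825, Stonebridge 0.3235, Pinehurst 0.2940.
Largest remainder: Ashgrove receives the extra seat.
Stonebridge receives 8.

8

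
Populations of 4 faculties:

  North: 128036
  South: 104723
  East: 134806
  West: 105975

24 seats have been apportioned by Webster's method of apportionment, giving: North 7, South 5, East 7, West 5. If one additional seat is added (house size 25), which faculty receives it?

Priority for the next seat is population ÷ (current seats + 0.5).
Priorities: North 17071.467, South 19040.545, East 17974.133, West 19268.182.
Highest priority: West.

West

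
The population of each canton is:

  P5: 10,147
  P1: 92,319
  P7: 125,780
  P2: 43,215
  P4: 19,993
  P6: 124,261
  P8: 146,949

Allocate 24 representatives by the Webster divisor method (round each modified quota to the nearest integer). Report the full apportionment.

P5=0; P1=4; P7=6; P2=2; P4=1; P6=5; P8=6

Standard divisor 562664/24 ≈ 23444.333; standard quotas: P5 0.433, P1 3.938, P7 5.365, P2 1.843, P4 0.853, P6 5.300, P8 6.268.
Rounding to the nearest integer gives 0, 4, 5, 2, 1, 5, 6 = 23 seats, so the divisor must be adjusted.
With modified divisor 22700: modified quotas P5 0.447, P1 4.067, P7 5.541, P2 1.904, P4 0.881, P6 5.474, P8 6.474.
Rounding to the nearest integer: P5 0, P1 4, P7 6, P2 2, P4 1, P6 5, P8 6 (total 24).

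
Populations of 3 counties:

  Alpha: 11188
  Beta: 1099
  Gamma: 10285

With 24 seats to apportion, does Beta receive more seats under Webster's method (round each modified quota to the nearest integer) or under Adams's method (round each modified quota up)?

Adams

Webster: Alpha 12, Beta 1, Gamma 11.
Adams: Alpha 11, Beta 2, Gamma 11.
Beta gets 1 under Webster and 2 under Adams.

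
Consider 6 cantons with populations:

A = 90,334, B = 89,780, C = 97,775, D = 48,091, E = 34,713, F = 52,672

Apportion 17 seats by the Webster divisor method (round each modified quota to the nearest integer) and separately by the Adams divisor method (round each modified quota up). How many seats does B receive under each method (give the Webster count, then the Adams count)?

Webster: A 4, B 4, C 4, D 2, E 1, F 2.
Adams: A 4, B 3, C 4, D 2, E 2, F 2.
B gets 4 under Webster and 3 under Adams.

4 and 3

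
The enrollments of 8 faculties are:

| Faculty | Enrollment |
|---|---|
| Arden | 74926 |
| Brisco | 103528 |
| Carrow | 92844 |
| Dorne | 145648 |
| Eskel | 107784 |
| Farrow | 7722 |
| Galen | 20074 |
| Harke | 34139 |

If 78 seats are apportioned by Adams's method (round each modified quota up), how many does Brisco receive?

14

Standard divisor 586665/78 ≈ 7521.346; standard quotas: Arden 9.962, Brisco 13.765, Carrow 12.344, Dorne 19.365, Eskel 14.330, Farrow 1.027, Galen 2.669, Harke 4.539.
Rounding up gives 10, 14, 13, 20, 15, 2, 3, 5 = 82 seats, so the divisor must be adjusted.
With modified divisor 7900: modified quotas Arden 9.484, Brisco 13.105, Carrow 11.752, Dorne 18.436, Eskel 13.644, Farrow 0.977, Galen 2.541, Harke 4.321.
Rounding up: Arden 10, Brisco 14, Carrow 12, Dorne 19, Eskel 14, Farrow 1, Galen 3, Harke 5 (total 78).
Brisco receives 14.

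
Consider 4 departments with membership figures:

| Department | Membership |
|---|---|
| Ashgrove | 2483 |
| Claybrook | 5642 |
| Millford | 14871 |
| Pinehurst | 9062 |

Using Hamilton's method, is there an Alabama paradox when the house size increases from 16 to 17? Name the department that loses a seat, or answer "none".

At 16 seats: Ashgrove 1, Claybrook 3, Millford 7, Pinehurst 5.
At 17 seats: Ashgrove 1, Claybrook 3, Millford 8, Pinehurst 5.
No department's allocation decreased.

none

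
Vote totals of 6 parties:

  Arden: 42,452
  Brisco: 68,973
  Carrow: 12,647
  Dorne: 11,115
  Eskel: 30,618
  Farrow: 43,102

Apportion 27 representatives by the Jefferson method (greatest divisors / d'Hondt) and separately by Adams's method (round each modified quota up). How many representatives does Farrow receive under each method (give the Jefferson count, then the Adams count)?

Jefferson: Arden 6, Brisco 9, Carrow 1, Dorne 1, Eskel 4, Farrow 6.
Adams: Arden 5, Brisco 9, Carrow 2, Dorne 2, Eskel 4, Farrow 5.
Farrow gets 6 under Jefferson and 5 under Adams.

6 and 5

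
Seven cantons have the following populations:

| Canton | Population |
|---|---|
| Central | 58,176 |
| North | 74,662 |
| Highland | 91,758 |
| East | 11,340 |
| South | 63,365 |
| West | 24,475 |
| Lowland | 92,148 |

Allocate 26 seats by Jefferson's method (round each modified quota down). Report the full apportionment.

Central 4, North 5, Highland 6, East 0, South 4, West 1, Lowland 6

Standard divisor 415924/26 ≈ 15997.077; standard quotas: Central 3.637, North 4.667, Highland 5.736, East 0.709, South 3.961, West 1.530, Lowland 5.760.
Rounding down gives 3, 4, 5, 0, 3, 1, 5 = 21 seats, so the divisor must be adjusted.
With modified divisor 13900: modified quotas Central 4.185, North 5.371, Highland 6.601, East 0.816, South 4.559, West 1.761, Lowland 6.629.
Rounding down: Central 4, North 5, Highland 6, East 0, South 4, West 1, Lowland 6 (total 26).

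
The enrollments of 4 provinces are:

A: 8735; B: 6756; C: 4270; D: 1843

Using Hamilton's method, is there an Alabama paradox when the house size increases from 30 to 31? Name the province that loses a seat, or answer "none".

none

At 30 seats: A 12, B 9, C 6, D 3.
At 31 seats: A 12, B 10, C 6, D 3.
No province's allocation decreased.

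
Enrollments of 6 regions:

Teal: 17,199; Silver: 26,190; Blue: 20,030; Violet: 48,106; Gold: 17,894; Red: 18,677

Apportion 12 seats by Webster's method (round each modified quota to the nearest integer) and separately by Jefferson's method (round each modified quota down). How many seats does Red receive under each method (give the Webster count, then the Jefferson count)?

Webster: Teal 1, Silver 2, Blue 2, Violet 4, Gold 1, Red 2.
Jefferson: Teal 1, Silver 2, Blue 2, Violet 5, Gold 1, Red 1.
Red gets 2 under Webster and 1 under Jefferson.

2 and 1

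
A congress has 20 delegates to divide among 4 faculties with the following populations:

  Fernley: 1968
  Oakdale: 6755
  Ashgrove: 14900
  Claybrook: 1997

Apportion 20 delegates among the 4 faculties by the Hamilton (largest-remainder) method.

Fernley=1, Oakdale=5, Ashgrove=12, Claybrook=2

Total 25620; standard divisor 25620/20 = 1281.
Standard quotas: Fernley 1.5363, Oakdale 5.2732, Ashgrove 11.6315, Claybrook 1.5589.
Lower quotas: Fernley 1, Oakdale 5, Ashgrove 11, Claybrook 1 (sum 18, leaving 2 seats).
Remainders in descending order: Ashgrove 0.6315, Claybrook 0.5589, Fernley 0.5363, Oakdale 0.2732.
Largest remainders: Ashgrove, Claybrook receive the extra seats.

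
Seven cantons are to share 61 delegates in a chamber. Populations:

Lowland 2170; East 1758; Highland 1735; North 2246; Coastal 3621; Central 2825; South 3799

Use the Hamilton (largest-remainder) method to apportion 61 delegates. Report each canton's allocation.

Total 18154; standard divisor 18154/61 ≈ 297.607.
Standard quotas: Lowland 7.292, East 5.907, Highland 5.830, North 7.547, Coastal 12.167, Central 9.492, South 12.765.
Lower quotas: Lowland 7, East 5, Highland 5, North 7, Coastal 12, Central 9, South 12 (sum 57, leaving 4 seats).
Remainders in descending order: East 0.907, Highland 0.830, South 0.765, North 0.547, Central 0.492, Lowland 0.292, Coastal 0.167.
The surplus seats go to East, Highland, South, North.

Lowland 7, East 6, Highland 6, North 8, Coastal 12, Central 9, South 13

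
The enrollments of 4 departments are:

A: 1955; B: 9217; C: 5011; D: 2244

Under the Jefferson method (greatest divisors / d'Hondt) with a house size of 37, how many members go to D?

4

Standard divisor 18427/37 ≈ 498.027; standard quotas: A 3.925, B 18.507, C 10.062, D 4.506.
Rounding down gives 3, 18, 10, 4 = 35 seats, so the divisor must be adjusted.
With modified divisor 470: modified quotas A 4.160, B 19.611, C 10.662, D 4.774.
Rounding down: A 4, B 19, C 10, D 4 (total 37).
D receives 4.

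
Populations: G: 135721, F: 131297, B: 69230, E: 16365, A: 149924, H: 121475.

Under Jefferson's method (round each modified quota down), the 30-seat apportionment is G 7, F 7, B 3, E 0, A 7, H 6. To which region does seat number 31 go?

A

Priority for the next seat is population ÷ (current seats + 1).
Priorities: G 16965.125, F 16412.125, B 17307.500, E 16365.000, A 18740.500, H 17353.571.
Highest priority: A.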